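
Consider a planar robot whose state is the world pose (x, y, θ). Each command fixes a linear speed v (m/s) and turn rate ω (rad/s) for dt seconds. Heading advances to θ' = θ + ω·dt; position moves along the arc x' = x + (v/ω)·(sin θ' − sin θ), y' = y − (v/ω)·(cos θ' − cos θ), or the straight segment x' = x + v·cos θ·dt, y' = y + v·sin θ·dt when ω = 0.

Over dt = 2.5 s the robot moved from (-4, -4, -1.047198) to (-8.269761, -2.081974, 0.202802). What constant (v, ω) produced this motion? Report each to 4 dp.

v = -2.0000, ω = 0.5000

Δθ = 0.202802 − -1.047198 = 1.250000
ω = Δθ/dt = 1.250000/2.5 = 0.5000
R = Δx/(sin θ' − sin θ) = -4.0000
v = R·ω = -4.0000·0.5000 = -2.0000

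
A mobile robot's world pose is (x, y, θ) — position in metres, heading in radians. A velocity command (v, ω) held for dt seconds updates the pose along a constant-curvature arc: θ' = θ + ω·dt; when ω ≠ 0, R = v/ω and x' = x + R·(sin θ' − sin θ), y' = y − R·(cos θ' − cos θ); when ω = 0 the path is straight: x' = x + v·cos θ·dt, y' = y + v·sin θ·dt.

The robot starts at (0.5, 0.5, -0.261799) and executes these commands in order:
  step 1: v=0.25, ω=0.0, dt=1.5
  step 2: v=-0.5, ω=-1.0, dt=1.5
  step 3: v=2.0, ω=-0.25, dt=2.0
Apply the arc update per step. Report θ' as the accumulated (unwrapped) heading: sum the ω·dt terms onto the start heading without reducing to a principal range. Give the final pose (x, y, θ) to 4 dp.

(-1.1889, -2.5989, -2.2618)

step 1: θ'=-0.2618 (straight) → pose (0.8622, 0.4029, -0.2618)
step 2: θ'=-1.7618 (R=0.5000) → pose (0.5007, 0.9808, -1.7618)
step 3: θ'=-2.2618 (R=-8.0000) → pose (-1.1889, -2.5989, -2.2618)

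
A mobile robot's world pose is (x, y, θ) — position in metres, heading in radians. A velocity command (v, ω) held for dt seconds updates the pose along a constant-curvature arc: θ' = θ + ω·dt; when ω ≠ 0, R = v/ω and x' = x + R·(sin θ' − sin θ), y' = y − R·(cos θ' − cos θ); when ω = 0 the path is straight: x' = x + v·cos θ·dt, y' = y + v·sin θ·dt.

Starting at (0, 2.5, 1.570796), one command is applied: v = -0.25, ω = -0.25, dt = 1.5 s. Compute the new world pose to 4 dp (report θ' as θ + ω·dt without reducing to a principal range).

(-0.0695, 2.1337, 1.1958)

θ' = 1.5708 + -0.25·1.5 = 1.1958
R = v/ω = -0.25/-0.25 = 1.0000
x' = 0 + 1.0000·(sin 1.1958 − sin 1.5708) = -0.0695
y' = 2.5 − 1.0000·(cos 1.1958 − cos 1.5708) = 2.1337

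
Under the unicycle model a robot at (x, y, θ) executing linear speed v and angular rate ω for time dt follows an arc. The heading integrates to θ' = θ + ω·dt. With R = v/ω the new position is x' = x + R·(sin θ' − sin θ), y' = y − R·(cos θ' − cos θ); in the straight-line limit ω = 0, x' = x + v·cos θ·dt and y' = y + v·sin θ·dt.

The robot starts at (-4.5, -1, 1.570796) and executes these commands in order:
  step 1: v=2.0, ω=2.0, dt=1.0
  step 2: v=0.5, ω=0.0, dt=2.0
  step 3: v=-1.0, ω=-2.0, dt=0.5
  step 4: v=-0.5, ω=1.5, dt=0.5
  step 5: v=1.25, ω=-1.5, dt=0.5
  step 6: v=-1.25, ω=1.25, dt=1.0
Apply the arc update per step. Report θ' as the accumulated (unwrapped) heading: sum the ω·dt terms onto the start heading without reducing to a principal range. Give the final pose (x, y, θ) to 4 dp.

step 1: θ'=3.5708 (R=1.0000) → pose (-5.9161, -0.0907, 3.5708)
step 2: θ'=3.5708 (straight) → pose (-6.8254, -0.5068, 3.5708)
step 3: θ'=2.5708 (R=0.5000) → pose (-6.3472, -0.5408, 2.5708)
step 4: θ'=3.3208 (R=-0.3333) → pose (-6.1077, -0.5883, 3.3208)
step 5: θ'=2.5708 (R=-0.8333) → pose (-6.7065, -0.4695, 2.5708)
step 6: θ'=3.8208 (R=-1.0000) → pose (-5.5380, -0.4061, 3.8208)

(-5.5380, -0.4061, 3.8208)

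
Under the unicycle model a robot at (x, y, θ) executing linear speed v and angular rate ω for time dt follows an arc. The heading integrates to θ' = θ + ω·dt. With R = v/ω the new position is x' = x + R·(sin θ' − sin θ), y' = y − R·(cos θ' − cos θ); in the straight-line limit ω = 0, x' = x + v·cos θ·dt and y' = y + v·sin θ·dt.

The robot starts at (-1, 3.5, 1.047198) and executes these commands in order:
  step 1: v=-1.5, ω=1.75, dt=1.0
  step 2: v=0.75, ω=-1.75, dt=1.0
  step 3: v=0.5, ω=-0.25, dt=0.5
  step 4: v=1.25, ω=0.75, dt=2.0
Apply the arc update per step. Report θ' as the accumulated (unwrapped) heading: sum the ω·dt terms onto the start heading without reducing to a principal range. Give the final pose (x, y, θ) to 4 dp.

step 1: θ'=2.7972 (R=-0.8571) → pose (-0.5471, 2.2646, 2.7972)
step 2: θ'=1.0472 (R=-0.4286) → pose (-0.7735, 2.8823, 1.0472)
step 3: θ'=0.9222 (R=-2.0000) → pose (-0.6354, 3.0904, 0.9222)
step 4: θ'=2.4222 (R=1.6667) → pose (-0.8654, 5.3509, 2.4222)

(-0.8654, 5.3509, 2.4222)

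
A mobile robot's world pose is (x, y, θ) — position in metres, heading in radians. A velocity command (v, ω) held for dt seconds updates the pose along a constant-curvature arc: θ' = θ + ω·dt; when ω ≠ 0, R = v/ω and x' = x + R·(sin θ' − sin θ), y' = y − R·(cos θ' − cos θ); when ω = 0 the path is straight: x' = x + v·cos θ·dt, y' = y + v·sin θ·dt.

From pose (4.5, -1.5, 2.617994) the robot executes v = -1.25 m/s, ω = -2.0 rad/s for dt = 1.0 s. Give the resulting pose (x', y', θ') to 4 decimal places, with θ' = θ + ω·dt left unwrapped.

θ' = 2.6180 + -2.0·1.0 = 0.6180
R = v/ω = -1.25/-2.0 = 0.6250
x' = 4.5 + 0.6250·(sin 0.6180 − sin 2.6180) = 4.5496
y' = -1.5 − 0.6250·(cos 0.6180 − cos 2.6180) = -2.5507

(4.5496, -2.5507, 0.6180)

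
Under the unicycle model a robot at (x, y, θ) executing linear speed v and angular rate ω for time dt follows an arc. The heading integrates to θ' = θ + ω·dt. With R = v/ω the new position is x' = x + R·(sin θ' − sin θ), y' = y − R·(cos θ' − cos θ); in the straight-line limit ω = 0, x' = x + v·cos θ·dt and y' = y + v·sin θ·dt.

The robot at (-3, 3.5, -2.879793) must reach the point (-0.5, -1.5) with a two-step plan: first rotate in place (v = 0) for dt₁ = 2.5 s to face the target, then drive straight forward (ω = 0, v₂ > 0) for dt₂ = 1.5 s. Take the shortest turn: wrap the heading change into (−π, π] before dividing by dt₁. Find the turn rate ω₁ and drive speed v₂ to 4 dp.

heading to target = atan2(-1.5−3.5, -0.5−-3) = -1.1071
Δθ = wrap(-1.1071 − -2.8798) = 1.7726; ω₁ = Δθ/dt₁ = 0.7091
distance = √((-0.5−-3)² + (-1.5−3.5)²) = 5.5902; v₂ = distance/dt₂ = 3.7268

ω₁ = 0.7091, v₂ = 3.7268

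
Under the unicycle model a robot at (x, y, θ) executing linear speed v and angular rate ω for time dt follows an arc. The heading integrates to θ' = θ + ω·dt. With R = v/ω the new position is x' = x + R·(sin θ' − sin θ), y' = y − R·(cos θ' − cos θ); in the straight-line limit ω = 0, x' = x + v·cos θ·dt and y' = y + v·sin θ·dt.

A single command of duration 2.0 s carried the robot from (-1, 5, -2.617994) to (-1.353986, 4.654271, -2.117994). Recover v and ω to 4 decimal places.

v = 0.2500, ω = 0.2500

Δθ = -2.117994 − -2.617994 = 0.500000
ω = Δθ/dt = 0.500000/2.0 = 0.2500
R = Δx/(sin θ' − sin θ) = 1.0000
v = R·ω = 1.0000·0.2500 = 0.2500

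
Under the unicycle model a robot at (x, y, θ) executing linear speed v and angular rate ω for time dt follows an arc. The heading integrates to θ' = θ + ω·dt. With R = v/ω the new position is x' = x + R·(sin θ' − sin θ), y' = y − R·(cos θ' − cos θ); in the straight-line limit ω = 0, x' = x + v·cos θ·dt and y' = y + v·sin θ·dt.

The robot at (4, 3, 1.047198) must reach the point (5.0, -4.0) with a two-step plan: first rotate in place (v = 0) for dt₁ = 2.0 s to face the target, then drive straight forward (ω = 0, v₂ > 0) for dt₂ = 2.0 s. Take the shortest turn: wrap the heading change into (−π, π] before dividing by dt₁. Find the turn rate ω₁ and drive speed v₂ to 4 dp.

ω₁ = -1.2380, v₂ = 3.5355

heading to target = atan2(-4−3, 5−4) = -1.4289
Δθ = wrap(-1.4289 − 1.0472) = -2.4761; ω₁ = Δθ/dt₁ = -1.2380
distance = √((5−4)² + (-4−3)²) = 7.0711; v₂ = distance/dt₂ = 3.5355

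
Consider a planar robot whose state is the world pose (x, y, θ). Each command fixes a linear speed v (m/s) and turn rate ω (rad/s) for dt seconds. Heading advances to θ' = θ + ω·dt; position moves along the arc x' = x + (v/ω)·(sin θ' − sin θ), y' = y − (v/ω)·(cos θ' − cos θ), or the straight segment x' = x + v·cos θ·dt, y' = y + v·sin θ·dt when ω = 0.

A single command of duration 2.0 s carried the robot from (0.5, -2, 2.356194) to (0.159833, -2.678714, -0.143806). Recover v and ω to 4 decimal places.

Δθ = -0.143806 − 2.356194 = -2.500000
ω = Δθ/dt = -2.500000/2.0 = -1.2500
R = −Δy/(cos θ' − cos θ) = 0.4000
v = R·ω = 0.4000·-1.2500 = -0.5000

v = -0.5000, ω = -1.2500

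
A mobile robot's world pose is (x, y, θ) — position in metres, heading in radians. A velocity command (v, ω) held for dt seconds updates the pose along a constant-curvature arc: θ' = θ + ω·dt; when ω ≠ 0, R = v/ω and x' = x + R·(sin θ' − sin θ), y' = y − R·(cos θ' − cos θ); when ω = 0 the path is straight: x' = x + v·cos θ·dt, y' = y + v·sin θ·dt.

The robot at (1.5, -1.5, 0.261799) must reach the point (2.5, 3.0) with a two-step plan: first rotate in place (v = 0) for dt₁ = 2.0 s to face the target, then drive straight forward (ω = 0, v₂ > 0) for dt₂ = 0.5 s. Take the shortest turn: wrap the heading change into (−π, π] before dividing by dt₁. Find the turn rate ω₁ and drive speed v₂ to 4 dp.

ω₁ = 0.5452, v₂ = 9.2195

heading to target = atan2(3−-1.5, 2.5−1.5) = 1.3521
Δθ = wrap(1.3521 − 0.2618) = 1.0903; ω₁ = Δθ/dt₁ = 0.5452
distance = √((2.5−1.5)² + (3−-1.5)²) = 4.6098; v₂ = distance/dt₂ = 9.2195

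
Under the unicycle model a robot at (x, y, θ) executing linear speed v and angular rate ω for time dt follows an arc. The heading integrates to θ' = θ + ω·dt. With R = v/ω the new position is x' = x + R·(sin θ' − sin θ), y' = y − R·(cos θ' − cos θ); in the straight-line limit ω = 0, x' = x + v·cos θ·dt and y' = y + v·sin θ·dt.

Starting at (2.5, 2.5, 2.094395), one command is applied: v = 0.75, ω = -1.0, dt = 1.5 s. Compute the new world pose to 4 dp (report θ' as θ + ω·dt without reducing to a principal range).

θ' = 2.0944 + -1.0·1.5 = 0.5944
R = v/ω = 0.75/-1.0 = -0.7500
x' = 2.5 + -0.7500·(sin 0.5944 − sin 2.0944) = 2.7295
y' = 2.5 − -0.7500·(cos 0.5944 − cos 2.0944) = 3.4964

(2.7295, 3.4964, 0.5944)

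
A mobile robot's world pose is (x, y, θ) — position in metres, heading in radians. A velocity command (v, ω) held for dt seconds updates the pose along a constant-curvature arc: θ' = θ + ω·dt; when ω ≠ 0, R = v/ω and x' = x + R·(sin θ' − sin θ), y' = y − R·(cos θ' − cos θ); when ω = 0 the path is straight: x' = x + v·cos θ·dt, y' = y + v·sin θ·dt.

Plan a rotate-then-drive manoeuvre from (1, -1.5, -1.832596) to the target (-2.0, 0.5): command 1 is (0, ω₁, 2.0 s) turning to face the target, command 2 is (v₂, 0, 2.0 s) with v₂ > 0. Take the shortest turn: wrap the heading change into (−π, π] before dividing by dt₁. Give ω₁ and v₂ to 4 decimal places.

ω₁ = -0.9485, v₂ = 1.8028

heading to target = atan2(0.5−-1.5, -2−1) = 2.5536
Δθ = wrap(2.5536 − -1.8326) = -1.8970; ω₁ = Δθ/dt₁ = -0.9485
distance = √((-2−1)² + (0.5−-1.5)²) = 3.6056; v₂ = distance/dt₂ = 1.8028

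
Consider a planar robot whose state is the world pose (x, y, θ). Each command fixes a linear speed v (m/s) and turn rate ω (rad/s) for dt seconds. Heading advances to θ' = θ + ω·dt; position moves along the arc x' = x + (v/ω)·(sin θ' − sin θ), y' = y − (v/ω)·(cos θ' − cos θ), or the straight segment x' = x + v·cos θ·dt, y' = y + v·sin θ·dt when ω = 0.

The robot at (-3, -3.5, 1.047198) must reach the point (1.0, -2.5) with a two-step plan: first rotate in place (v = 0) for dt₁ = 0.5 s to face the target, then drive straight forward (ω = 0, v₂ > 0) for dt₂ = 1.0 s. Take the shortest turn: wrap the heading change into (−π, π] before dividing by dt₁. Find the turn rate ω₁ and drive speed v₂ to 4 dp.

heading to target = atan2(-2.5−-3.5, 1−-3) = 0.2450
Δθ = wrap(0.2450 − 1.0472) = -0.8022; ω₁ = Δθ/dt₁ = -1.6044
distance = √((1−-3)² + (-2.5−-3.5)²) = 4.1231; v₂ = distance/dt₂ = 4.1231

ω₁ = -1.6044, v₂ = 4.1231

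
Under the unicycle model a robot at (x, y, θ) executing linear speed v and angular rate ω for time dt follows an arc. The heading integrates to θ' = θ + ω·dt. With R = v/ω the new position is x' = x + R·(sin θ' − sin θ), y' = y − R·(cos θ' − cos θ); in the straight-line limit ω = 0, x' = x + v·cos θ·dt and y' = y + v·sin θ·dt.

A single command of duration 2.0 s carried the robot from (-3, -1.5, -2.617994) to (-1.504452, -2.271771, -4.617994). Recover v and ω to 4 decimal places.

v = -1.0000, ω = -1.0000

Δθ = -4.617994 − -2.617994 = -2.000000
ω = Δθ/dt = -2.000000/2.0 = -1.0000
R = Δx/(sin θ' − sin θ) = 1.0000
v = R·ω = 1.0000·-1.0000 = -1.0000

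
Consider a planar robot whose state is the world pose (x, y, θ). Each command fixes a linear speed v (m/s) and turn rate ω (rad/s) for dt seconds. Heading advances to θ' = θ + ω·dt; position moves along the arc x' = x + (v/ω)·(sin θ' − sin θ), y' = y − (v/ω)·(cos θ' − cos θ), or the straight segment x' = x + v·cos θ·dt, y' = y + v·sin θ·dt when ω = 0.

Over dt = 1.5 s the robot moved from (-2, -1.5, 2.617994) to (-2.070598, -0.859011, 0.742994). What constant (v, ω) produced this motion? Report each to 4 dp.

v = 0.5000, ω = -1.2500

Δθ = 0.742994 − 2.617994 = -1.875000
ω = Δθ/dt = -1.875000/1.5 = -1.2500
R = −Δy/(cos θ' − cos θ) = -0.4000
v = R·ω = -0.4000·-1.2500 = 0.5000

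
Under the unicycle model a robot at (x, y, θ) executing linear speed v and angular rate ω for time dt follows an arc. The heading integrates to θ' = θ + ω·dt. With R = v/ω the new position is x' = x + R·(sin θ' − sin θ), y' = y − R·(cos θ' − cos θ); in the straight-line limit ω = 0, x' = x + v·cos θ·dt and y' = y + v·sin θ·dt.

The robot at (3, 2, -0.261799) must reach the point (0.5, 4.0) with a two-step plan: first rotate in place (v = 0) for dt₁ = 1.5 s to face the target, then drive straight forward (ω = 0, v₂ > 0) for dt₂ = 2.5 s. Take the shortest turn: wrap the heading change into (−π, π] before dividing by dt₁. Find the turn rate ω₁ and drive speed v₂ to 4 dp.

ω₁ = 1.8191, v₂ = 1.2806

heading to target = atan2(4−2, 0.5−3) = 2.4669
Δθ = wrap(2.4669 − -0.2618) = 2.7287; ω₁ = Δθ/dt₁ = 1.8191
distance = √((0.5−3)² + (4−2)²) = 3.2016; v₂ = distance/dt₂ = 1.2806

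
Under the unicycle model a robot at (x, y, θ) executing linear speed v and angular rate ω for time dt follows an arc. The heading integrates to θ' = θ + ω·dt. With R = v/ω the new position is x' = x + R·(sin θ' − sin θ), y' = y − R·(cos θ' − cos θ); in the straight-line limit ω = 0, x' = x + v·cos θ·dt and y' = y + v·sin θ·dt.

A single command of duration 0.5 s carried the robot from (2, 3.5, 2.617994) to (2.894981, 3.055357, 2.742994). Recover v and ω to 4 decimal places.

Δθ = 2.742994 − 2.617994 = 0.125000
ω = Δθ/dt = 0.125000/0.5 = 0.2500
R = Δx/(sin θ' − sin θ) = -8.0000
v = R·ω = -8.0000·0.2500 = -2.0000

v = -2.0000, ω = 0.2500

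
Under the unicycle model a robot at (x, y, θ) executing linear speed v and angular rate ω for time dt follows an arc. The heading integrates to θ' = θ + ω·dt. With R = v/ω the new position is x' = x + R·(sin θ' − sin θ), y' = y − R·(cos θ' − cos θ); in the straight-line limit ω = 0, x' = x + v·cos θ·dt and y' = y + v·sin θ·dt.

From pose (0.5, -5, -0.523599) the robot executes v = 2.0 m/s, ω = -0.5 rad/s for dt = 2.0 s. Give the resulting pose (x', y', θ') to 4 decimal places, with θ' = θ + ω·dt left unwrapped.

θ' = -0.5236 + -0.5·2.0 = -1.5236
R = v/ω = 2.0/-0.5 = -4.0000
x' = 0.5 + -4.0000·(sin -1.5236 − sin -0.5236) = 2.4955
y' = -5 − -4.0000·(cos -1.5236 − cos -0.5236) = -8.2754

(2.4955, -8.2754, -1.5236)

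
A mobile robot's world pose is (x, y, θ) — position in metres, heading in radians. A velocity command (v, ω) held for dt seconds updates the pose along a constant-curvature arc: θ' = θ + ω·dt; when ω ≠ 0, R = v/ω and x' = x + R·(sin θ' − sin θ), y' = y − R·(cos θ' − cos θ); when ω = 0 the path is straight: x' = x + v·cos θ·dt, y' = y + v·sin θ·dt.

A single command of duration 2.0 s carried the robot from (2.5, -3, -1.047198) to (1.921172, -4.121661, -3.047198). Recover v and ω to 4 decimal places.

Δθ = -3.047198 − -1.047198 = -2.000000
ω = Δθ/dt = -2.000000/2.0 = -1.0000
R = −Δy/(cos θ' − cos θ) = -0.7500
v = R·ω = -0.7500·-1.0000 = 0.7500

v = 0.7500, ω = -1.0000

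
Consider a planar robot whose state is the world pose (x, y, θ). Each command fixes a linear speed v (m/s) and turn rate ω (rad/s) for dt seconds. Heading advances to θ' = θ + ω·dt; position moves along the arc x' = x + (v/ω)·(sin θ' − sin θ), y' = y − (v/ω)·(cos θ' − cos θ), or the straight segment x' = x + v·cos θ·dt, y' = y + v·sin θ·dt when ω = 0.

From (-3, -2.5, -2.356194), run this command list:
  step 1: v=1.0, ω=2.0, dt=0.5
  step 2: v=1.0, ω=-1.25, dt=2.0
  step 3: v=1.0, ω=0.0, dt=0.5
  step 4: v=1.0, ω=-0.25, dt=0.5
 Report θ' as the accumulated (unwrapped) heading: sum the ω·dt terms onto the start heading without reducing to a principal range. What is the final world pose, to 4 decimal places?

(-5.1748, -3.0566, -3.9812)

step 1: θ'=-1.3562 (R=0.5000) → pose (-3.1350, -2.9600, -1.3562)
step 2: θ'=-3.8562 (R=-0.8000) → pose (-4.4409, -3.7347, -3.8562)
step 3: θ'=-3.8562 (straight) → pose (-4.8186, -3.4070, -3.8562)
step 4: θ'=-3.9812 (R=-4.0000) → pose (-5.1748, -3.0566, -3.9812)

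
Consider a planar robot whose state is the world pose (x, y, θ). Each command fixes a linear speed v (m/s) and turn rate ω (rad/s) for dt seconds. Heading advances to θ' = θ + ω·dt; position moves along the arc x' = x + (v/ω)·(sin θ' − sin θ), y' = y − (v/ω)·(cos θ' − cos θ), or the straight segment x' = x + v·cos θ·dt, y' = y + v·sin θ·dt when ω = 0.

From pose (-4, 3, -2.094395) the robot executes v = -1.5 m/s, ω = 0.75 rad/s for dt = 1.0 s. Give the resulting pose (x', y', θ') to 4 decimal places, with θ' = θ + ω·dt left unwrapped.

θ' = -2.0944 + 0.75·1.0 = -1.3444
R = v/ω = -1.5/0.75 = -2.0000
x' = -4 + -2.0000·(sin -1.3444 − sin -2.0944) = -3.7831
y' = 3 − -2.0000·(cos -1.3444 − cos -2.0944) = 4.4489

(-3.7831, 4.4489, -1.3444)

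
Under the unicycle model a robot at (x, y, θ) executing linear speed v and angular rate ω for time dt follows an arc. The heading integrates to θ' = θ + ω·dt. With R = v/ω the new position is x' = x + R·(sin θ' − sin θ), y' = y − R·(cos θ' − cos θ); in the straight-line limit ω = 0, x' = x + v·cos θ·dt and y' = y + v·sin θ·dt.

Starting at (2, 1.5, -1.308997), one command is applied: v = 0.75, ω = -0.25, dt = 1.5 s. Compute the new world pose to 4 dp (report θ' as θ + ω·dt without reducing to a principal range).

(2.0830, 0.3847, -1.6840)

θ' = -1.3090 + -0.25·1.5 = -1.6840
R = v/ω = 0.75/-0.25 = -3.0000
x' = 2 + -3.0000·(sin -1.6840 − sin -1.3090) = 2.0830
y' = 1.5 − -3.0000·(cos -1.6840 − cos -1.3090) = 0.3847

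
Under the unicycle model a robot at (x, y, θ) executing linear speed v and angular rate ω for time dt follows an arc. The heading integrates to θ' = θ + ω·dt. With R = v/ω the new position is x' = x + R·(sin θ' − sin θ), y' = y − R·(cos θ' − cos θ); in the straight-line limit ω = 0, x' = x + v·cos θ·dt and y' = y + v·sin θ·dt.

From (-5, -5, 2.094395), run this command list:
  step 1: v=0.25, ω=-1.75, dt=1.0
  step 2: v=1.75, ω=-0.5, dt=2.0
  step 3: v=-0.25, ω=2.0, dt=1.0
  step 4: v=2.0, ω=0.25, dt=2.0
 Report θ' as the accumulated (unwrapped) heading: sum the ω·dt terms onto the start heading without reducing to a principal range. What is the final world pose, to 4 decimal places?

step 1: θ'=0.3444 (R=-0.1429) → pose (-4.9245, -4.7941, 0.3444)
step 2: θ'=-0.6556 (R=-3.5000) → pose (-1.6091, -5.3142, -0.6556)
step 3: θ'=1.3444 (R=-0.1250) → pose (-1.8071, -5.3852, 1.3444)
step 4: θ'=1.8444 (R=8.0000) → pose (-1.9005, -1.4279, 1.8444)

(-1.9005, -1.4279, 1.8444)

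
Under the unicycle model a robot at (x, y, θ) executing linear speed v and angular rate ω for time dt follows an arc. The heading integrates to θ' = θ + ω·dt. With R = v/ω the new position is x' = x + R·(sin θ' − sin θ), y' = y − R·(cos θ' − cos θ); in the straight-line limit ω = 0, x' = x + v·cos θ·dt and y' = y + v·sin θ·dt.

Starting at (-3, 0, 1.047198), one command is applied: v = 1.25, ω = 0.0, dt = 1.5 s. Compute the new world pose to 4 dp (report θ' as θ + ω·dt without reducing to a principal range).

(-2.0625, 1.6238, 1.0472)

θ' = 1.0472 + 0.0·1.5 = 1.0472
ω = 0 → straight: x' = -3 + 1.25·cos(1.0472)·1.5 = -2.0625
y' = 0 + 1.25·sin(1.0472)·1.5 = 1.6238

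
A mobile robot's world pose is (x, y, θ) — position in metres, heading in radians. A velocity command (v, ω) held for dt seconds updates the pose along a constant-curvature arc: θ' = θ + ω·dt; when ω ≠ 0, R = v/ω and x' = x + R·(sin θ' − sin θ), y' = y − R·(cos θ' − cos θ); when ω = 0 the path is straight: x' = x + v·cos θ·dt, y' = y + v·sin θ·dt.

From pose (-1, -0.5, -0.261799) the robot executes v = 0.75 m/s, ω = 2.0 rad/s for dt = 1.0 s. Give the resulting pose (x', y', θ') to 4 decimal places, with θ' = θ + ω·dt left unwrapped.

θ' = -0.2618 + 2.0·1.0 = 1.7382
R = v/ω = 0.75/2.0 = 0.3750
x' = -1 + 0.3750·(sin 1.7382 − sin -0.2618) = -0.5332
y' = -0.5 − 0.3750·(cos 1.7382 − cos -0.2618) = -0.0753

(-0.5332, -0.0753, 1.7382)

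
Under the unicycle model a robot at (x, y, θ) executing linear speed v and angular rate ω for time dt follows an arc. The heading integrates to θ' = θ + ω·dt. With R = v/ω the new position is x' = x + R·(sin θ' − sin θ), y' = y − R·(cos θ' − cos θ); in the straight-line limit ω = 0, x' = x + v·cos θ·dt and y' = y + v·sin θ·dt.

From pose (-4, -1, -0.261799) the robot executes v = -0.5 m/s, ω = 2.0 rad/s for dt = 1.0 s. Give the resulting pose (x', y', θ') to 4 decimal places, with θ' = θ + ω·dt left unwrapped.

(-4.3112, -1.2831, 1.7382)

θ' = -0.2618 + 2.0·1.0 = 1.7382
R = v/ω = -0.5/2.0 = -0.2500
x' = -4 + -0.2500·(sin 1.7382 − sin -0.2618) = -4.3112
y' = -1 − -0.2500·(cos 1.7382 − cos -0.2618) = -1.2831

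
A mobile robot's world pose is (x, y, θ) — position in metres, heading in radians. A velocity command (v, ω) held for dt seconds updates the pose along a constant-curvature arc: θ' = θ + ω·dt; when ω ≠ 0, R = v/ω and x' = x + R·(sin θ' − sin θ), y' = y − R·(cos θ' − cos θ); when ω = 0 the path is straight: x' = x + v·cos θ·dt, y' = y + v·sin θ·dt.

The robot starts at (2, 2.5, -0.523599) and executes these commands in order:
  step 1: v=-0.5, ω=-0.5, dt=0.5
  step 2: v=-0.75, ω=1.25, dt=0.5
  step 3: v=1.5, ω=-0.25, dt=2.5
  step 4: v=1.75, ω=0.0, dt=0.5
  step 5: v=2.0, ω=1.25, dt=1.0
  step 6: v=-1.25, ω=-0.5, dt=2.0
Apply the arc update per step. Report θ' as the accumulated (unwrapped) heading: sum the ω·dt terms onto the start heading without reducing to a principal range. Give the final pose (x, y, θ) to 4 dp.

(4.8561, 0.3413, -0.5236)

step 1: θ'=-0.7736 (R=1.0000) → pose (1.8013, 2.6506, -0.7736)
step 2: θ'=-0.1486 (R=-0.6000) → pose (1.4709, 2.8148, -0.1486)
step 3: θ'=-0.7736 (R=-6.0000) → pose (4.7749, 1.1733, -0.7736)
step 4: θ'=-0.7736 (straight) → pose (5.4008, 0.5619, -0.7736)
step 5: θ'=0.4764 (R=1.6000) → pose (7.2525, 0.2847, 0.4764)
step 6: θ'=-0.5236 (R=2.5000) → pose (4.8561, 0.3413, -0.5236)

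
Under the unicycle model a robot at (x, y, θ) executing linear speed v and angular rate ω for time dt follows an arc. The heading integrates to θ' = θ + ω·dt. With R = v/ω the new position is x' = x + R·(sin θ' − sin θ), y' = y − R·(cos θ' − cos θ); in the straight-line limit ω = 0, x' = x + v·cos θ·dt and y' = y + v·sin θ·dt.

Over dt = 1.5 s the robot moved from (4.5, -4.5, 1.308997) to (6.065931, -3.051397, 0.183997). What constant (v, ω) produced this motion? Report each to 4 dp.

v = 1.5000, ω = -0.7500

Δθ = 0.183997 − 1.308997 = -1.125000
ω = Δθ/dt = -1.125000/1.5 = -0.7500
R = Δx/(sin θ' − sin θ) = -2.0000
v = R·ω = -2.0000·-0.7500 = 1.5000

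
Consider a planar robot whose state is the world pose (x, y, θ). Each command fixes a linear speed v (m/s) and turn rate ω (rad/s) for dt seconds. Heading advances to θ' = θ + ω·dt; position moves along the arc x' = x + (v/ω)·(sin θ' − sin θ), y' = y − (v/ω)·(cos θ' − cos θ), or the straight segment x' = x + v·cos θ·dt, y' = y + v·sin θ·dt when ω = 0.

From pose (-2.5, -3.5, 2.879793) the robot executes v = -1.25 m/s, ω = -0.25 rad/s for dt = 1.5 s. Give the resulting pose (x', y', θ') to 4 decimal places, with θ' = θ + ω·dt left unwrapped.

θ' = 2.8798 + -0.25·1.5 = 2.5048
R = v/ω = -1.25/-0.25 = 5.0000
x' = -2.5 + 5.0000·(sin 2.5048 − sin 2.8798) = -0.8210
y' = -3.5 − 5.0000·(cos 2.5048 − cos 2.8798) = -4.3096

(-0.8210, -4.3096, 2.5048)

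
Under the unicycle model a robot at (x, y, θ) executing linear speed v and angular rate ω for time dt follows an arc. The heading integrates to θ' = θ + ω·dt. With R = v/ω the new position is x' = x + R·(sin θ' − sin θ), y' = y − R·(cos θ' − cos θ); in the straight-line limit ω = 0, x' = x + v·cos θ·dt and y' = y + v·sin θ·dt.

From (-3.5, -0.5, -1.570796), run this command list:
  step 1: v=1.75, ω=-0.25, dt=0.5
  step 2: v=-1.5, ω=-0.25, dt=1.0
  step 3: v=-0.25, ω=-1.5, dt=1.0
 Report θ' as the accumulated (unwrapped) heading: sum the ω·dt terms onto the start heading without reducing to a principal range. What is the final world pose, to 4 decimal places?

(-2.9795, 0.1748, -3.4458)

step 1: θ'=-1.6958 (R=-7.0000) → pose (-3.5546, -1.3727, -1.6958)
step 2: θ'=-1.9458 (R=6.0000) → pose (-3.1845, 0.0769, -1.9458)
step 3: θ'=-3.4458 (R=0.1667) → pose (-2.9795, 0.1748, -3.4458)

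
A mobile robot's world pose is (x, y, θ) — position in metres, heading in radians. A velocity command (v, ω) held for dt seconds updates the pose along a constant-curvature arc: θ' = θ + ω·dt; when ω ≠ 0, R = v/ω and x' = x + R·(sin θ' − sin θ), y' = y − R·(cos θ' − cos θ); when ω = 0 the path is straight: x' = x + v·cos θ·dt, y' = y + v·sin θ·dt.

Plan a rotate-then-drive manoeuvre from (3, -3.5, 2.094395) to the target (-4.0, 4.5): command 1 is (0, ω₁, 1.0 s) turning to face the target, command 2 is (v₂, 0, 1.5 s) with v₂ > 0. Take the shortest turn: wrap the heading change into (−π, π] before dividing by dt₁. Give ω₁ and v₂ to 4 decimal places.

ω₁ = 0.1952, v₂ = 7.0868

heading to target = atan2(4.5−-3.5, -4−3) = 2.2896
Δθ = wrap(2.2896 − 2.0944) = 0.1952; ω₁ = Δθ/dt₁ = 0.1952
distance = √((-4−3)² + (4.5−-3.5)²) = 10.6301; v₂ = distance/dt₂ = 7.0868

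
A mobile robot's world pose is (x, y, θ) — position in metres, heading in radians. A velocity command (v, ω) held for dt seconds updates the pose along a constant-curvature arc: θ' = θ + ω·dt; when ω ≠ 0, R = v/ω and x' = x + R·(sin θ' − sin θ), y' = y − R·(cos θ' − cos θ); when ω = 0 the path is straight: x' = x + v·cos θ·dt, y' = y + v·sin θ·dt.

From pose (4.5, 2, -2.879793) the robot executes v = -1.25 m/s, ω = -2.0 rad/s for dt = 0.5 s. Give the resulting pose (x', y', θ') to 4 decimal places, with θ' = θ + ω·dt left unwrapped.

(5.0824, 1.8586, -3.8798)

θ' = -2.8798 + -2.0·0.5 = -3.8798
R = v/ω = -1.25/-2.0 = 0.6250
x' = 4.5 + 0.6250·(sin -3.8798 − sin -2.8798) = 5.0824
y' = 2 − 0.6250·(cos -3.8798 − cos -2.8798) = 1.8586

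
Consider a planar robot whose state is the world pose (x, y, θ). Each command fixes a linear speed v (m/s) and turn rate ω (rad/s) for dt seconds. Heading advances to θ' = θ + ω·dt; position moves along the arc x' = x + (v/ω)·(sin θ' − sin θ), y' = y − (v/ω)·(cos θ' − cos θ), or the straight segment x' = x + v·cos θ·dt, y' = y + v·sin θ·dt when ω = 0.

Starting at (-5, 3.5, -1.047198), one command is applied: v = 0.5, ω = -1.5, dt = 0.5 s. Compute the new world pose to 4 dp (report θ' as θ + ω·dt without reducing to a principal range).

(-4.9638, 3.2585, -1.7972)

θ' = -1.0472 + -1.5·0.5 = -1.7972
R = v/ω = 0.5/-1.5 = -0.3333
x' = -5 + -0.3333·(sin -1.7972 − sin -1.0472) = -4.9638
y' = 3.5 − -0.3333·(cos -1.7972 − cos -1.0472) = 3.2585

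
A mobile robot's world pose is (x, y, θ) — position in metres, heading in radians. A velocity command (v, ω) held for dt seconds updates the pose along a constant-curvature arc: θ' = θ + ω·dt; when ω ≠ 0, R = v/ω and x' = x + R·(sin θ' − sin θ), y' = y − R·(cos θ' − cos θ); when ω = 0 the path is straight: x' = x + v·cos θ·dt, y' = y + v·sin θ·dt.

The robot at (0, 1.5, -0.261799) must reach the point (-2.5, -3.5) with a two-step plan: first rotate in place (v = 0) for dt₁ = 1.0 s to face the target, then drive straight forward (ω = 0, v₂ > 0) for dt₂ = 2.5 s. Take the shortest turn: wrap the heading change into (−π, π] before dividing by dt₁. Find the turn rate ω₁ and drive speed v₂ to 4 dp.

heading to target = atan2(-3.5−1.5, -2.5−0) = -2.0344
Δθ = wrap(-2.0344 − -0.2618) = -1.7726; ω₁ = Δθ/dt₁ = -1.7726
distance = √((-2.5−0)² + (-3.5−1.5)²) = 5.5902; v₂ = distance/dt₂ = 2.2361

ω₁ = -1.7726, v₂ = 2.2361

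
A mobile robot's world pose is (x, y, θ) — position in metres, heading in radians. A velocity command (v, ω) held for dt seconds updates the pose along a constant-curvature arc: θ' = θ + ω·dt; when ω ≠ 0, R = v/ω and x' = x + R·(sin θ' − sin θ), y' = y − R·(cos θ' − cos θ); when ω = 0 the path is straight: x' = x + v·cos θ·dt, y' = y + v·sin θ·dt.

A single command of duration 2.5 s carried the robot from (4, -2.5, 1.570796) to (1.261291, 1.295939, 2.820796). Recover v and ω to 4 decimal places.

v = 2.0000, ω = 0.5000

Δθ = 2.820796 − 1.570796 = 1.250000
ω = Δθ/dt = 1.250000/2.5 = 0.5000
R = −Δy/(cos θ' − cos θ) = 4.0000
v = R·ω = 4.0000·0.5000 = 2.0000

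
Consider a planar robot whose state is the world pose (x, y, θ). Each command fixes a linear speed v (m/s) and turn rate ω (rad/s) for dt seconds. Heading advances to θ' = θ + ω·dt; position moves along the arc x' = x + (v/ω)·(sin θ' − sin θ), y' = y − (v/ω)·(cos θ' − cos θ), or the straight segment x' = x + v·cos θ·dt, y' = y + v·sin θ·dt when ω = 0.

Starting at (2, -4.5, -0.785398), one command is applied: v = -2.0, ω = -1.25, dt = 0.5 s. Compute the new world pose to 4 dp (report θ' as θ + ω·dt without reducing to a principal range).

(1.5519, -3.6242, -1.4104)

θ' = -0.7854 + -1.25·0.5 = -1.4104
R = v/ω = -2.0/-1.25 = 1.6000
x' = 2 + 1.6000·(sin -1.4104 − sin -0.7854) = 1.5519
y' = -4.5 − 1.6000·(cos -1.4104 − cos -0.7854) = -3.6242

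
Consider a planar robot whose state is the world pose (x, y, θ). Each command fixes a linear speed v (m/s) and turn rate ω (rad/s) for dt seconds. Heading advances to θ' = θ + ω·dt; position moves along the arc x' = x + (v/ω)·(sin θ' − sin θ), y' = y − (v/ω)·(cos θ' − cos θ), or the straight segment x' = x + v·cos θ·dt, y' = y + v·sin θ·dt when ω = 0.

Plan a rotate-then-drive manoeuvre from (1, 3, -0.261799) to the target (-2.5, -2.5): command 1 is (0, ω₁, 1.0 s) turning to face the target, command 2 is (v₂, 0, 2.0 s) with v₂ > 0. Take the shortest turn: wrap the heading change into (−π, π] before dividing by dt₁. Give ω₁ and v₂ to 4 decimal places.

heading to target = atan2(-2.5−3, -2.5−1) = -2.1375
Δθ = wrap(-2.1375 − -0.2618) = -1.8757; ω₁ = Δθ/dt₁ = -1.8757
distance = √((-2.5−1)² + (-2.5−3)²) = 6.5192; v₂ = distance/dt₂ = 3.2596

ω₁ = -1.8757, v₂ = 3.2596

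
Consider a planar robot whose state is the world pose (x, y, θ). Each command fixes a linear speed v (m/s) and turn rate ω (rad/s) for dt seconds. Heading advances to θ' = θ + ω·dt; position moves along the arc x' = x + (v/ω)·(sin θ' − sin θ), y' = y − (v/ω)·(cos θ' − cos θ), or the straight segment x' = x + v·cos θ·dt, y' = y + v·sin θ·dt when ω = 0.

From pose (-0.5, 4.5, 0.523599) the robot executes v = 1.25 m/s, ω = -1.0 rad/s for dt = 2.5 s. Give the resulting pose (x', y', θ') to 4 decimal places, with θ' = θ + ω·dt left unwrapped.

θ' = 0.5236 + -1.0·2.5 = -1.9764
R = v/ω = 1.25/-1.0 = -1.2500
x' = -0.5 + -1.2500·(sin -1.9764 − sin 0.5236) = 1.2736
y' = 4.5 − -1.2500·(cos -1.9764 − cos 0.5236) = 2.9243

(1.2736, 2.9243, -1.9764)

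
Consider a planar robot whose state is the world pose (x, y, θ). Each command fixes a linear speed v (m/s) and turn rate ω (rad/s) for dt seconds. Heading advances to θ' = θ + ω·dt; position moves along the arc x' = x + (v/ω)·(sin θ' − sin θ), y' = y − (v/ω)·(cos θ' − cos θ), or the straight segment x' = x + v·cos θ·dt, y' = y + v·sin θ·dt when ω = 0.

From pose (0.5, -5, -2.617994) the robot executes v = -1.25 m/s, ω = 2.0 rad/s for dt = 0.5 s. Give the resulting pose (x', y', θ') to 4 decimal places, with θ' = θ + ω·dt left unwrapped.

(0.8118, -4.4882, -1.6180)

θ' = -2.6180 + 2.0·0.5 = -1.6180
R = v/ω = -1.25/2.0 = -0.6250
x' = 0.5 + -0.6250·(sin -1.6180 − sin -2.6180) = 0.8118
y' = -5 − -0.6250·(cos -1.6180 − cos -2.6180) = -4.4882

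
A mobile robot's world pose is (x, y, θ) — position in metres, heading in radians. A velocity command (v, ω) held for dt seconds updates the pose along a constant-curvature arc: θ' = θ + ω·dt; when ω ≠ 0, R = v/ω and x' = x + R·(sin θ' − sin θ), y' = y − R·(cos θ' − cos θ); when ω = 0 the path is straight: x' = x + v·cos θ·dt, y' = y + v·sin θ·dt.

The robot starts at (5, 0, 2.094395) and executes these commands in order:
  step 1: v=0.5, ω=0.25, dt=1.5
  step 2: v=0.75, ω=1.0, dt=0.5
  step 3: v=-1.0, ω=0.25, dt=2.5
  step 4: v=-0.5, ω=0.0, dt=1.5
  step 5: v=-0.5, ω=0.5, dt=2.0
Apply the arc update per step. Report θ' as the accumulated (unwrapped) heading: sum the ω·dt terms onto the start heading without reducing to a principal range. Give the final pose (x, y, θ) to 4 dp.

(7.8402, 2.1705, 4.5944)

step 1: θ'=2.4694 (R=2.0000) → pose (4.5134, 0.5649, 2.4694)
step 2: θ'=2.9694 (R=0.7500) → pose (4.1748, 0.7170, 2.9694)
step 3: θ'=3.5944 (R=-4.0000) → pose (6.6102, 1.0609, 3.5944)
step 4: θ'=3.5944 (straight) → pose (7.2846, 1.3890, 3.5944)
step 5: θ'=4.5944 (R=-1.0000) → pose (7.8402, 2.1705, 4.5944)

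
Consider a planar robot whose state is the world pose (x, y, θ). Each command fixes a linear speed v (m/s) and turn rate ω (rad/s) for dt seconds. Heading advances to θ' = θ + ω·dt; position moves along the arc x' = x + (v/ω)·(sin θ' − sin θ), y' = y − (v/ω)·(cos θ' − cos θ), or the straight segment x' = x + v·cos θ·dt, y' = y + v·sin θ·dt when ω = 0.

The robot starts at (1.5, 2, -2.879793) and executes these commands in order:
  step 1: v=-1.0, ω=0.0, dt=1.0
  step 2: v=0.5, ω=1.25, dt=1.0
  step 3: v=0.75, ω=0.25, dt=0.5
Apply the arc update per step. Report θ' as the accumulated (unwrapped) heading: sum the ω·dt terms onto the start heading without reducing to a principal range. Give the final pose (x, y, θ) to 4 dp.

(2.1715, 1.5213, -1.5048)

step 1: θ'=-2.8798 (straight) → pose (2.4659, 2.2588, -2.8798)
step 2: θ'=-1.6298 (R=0.4000) → pose (2.1701, 1.8960, -1.6298)
step 3: θ'=-1.5048 (R=3.0000) → pose (2.1715, 1.5213, -1.5048)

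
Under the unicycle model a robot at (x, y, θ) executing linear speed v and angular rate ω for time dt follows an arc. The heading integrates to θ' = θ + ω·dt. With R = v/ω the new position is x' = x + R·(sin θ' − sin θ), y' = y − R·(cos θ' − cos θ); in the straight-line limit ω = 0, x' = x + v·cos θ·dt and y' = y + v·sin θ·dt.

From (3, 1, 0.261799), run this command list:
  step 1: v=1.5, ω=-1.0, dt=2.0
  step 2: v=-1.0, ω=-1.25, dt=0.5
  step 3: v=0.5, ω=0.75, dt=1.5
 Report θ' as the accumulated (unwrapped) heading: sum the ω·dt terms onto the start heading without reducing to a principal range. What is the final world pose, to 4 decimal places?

(4.9323, -0.9548, -1.2382)

step 1: θ'=-1.7382 (R=-1.5000) → pose (4.8673, -0.6988, -1.7382)
step 2: θ'=-2.3632 (R=0.8000) → pose (5.0944, -0.2625, -2.3632)
step 3: θ'=-1.2382 (R=0.6667) → pose (4.9323, -0.9548, -1.2382)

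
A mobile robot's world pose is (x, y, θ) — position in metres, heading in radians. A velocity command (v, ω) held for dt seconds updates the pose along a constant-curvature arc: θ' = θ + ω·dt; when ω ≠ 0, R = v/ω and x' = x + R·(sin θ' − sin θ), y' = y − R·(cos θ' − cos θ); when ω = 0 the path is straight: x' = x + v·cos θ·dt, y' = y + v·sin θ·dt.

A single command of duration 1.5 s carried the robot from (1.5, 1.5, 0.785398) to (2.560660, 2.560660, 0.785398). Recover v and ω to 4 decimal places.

v = 1.0000, ω = 0.0000

Δθ = 0.785398 − 0.785398 = 0.000000
ω = Δθ/dt = 0.000000/1.5 = 0.0000
ω = 0 → v = (Δx·cos θ + Δy·sin θ)/dt = 1.0000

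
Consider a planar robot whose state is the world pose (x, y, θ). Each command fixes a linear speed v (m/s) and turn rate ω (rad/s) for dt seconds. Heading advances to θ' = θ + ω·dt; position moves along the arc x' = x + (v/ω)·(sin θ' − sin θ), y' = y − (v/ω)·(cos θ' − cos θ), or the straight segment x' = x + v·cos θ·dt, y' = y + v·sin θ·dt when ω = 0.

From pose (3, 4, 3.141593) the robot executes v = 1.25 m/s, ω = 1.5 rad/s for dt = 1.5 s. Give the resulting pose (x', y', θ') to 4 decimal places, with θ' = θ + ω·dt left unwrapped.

θ' = 3.1416 + 1.5·1.5 = 5.3916
R = v/ω = 1.25/1.5 = 0.8333
x' = 3 + 0.8333·(sin 5.3916 − sin 3.1416) = 2.3516
y' = 4 − 0.8333·(cos 5.3916 − cos 3.1416) = 2.6432

(2.3516, 2.6432, 5.3916)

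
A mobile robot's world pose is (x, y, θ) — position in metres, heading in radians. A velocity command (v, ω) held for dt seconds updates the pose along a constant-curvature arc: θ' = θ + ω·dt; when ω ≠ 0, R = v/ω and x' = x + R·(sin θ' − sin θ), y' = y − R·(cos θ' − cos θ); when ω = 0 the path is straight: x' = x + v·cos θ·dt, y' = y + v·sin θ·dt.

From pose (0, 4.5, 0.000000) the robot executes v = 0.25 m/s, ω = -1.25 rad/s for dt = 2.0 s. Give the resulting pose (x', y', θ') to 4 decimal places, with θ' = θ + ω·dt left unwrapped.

(0.1197, 4.1398, -2.5000)

θ' = 0.0000 + -1.25·2.0 = -2.5000
R = v/ω = 0.25/-1.25 = -0.2000
x' = 0 + -0.2000·(sin -2.5000 − sin 0.0000) = 0.1197
y' = 4.5 − -0.2000·(cos -2.5000 − cos 0.0000) = 4.1398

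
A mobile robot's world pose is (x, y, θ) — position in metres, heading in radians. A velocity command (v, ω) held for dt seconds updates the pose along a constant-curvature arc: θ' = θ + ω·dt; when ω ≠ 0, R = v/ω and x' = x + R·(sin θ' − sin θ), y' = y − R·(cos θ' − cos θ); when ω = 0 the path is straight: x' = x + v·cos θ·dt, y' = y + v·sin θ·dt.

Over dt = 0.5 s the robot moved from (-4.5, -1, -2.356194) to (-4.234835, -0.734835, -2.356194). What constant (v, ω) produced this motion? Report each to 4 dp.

Δθ = -2.356194 − -2.356194 = 0.000000
ω = Δθ/dt = 0.000000/0.5 = 0.0000
ω = 0 → v = (Δx·cos θ + Δy·sin θ)/dt = -0.7500

v = -0.7500, ω = 0.0000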